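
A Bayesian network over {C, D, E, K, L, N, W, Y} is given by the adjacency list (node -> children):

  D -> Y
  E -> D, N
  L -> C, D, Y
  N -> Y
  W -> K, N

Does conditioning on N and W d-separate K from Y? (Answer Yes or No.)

Enumerating the 3 paths from K to Y and testing each for blocking by {N, W}:
  1. K ← W → N → Y — W:fork[blocks]; N:chain[blocks] ⇒ blocked
  2. K ← W → N ← E → D → Y — W:fork[blocks]; N:collider[open]; E:fork[open]; D:chain[open] ⇒ blocked
  3. K ← W → N ← E → D ← L → Y — W:fork[blocks]; N:collider[open]; E:fork[open]; D:collider[blocks]; L:fork[open] ⇒ blocked
All paths are blocked; K ⊥ Y | {N, W} holds.

Yes — K and Y are d-separated given {N, W}.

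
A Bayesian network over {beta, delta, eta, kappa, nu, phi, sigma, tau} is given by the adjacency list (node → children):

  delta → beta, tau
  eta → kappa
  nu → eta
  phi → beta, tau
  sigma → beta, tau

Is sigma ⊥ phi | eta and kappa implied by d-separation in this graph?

There are 4 undirected paths between sigma and phi; checking each against the conditioning set {eta, kappa}:
  1. sigma → beta ← phi — beta:collider[blocks] ⇒ blocked
  2. sigma → beta ← delta → tau ← phi — beta:collider[blocks]; delta:fork[open]; tau:collider[blocks] ⇒ blocked
  3. sigma → tau ← phi — tau:collider[blocks] ⇒ blocked
  4. sigma → tau ← delta → beta ← phi — tau:collider[blocks]; delta:fork[open]; beta:collider[blocks] ⇒ blocked
All paths are blocked; sigma ⊥ phi | {eta, kappa} holds.

Yes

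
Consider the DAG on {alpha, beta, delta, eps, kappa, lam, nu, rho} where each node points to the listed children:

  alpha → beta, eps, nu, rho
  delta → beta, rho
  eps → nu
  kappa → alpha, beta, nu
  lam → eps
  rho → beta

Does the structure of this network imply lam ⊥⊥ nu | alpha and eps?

Yes

We examine all 6 paths between lam and nu:
Path 1: lam → eps → nu
  eps is a chain here and eps is conditioned on, so the path is blocked at eps.
Path 2: lam → eps ← alpha ← kappa → nu
  alpha is a chain here and alpha is conditioned on, so the path is blocked at alpha.
Path 3: lam → eps ← alpha → nu
  alpha is a fork here and alpha is conditioned on, so the path is blocked at alpha.
Path 4: lam → eps ← alpha → beta ← kappa → nu
  alpha is a fork here and alpha is conditioned on, so the path is blocked at alpha.
Path 5: lam → eps ← alpha → rho ← delta → beta ← kappa → nu
  alpha is a fork here and alpha is conditioned on, so the path is blocked at alpha.
Path 6: lam → eps ← alpha → rho → beta ← kappa → nu
  alpha is a fork here and alpha is conditioned on, so the path is blocked at alpha.
Since every path is blocked, d-separation holds.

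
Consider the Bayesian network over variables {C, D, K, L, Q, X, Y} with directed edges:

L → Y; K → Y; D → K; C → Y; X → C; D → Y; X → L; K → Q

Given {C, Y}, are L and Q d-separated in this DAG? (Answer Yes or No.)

There are 4 undirected paths between L and Q; checking each against the conditioning set {C, Y}:
Path 1: L ← X → C → Y ← K → Q
  C is a chain here and C is conditioned on, so the path is blocked at C.
Path 2: L ← X → C → Y ← D → K → Q
  C is a chain here and C is conditioned on, so the path is blocked at C.
Path 3: L → Y ← K → Q
  Y is a collider and Y is conditioned on, which opens it; K is a fork and K is not conditioned on — no node blocks this path, so it is active.
Path 4: L → Y ← D → K → Q
  Y is a collider and Y is conditioned on, which opens it; D is a fork and D is not conditioned on; K is a chain and K is not conditioned on — no node blocks this path, so it is active.
Since the path L → Y ← K → Q is active, L and Q are not d-separated given {C, Y}.

No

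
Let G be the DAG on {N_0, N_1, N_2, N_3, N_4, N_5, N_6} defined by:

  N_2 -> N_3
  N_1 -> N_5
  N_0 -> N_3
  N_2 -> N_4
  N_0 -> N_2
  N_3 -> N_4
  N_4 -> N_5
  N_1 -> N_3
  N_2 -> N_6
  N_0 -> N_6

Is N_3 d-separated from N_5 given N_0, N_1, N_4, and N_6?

5 paths connect N_3 and N_5; each must be blocked for d-separation to hold:
Path 1: N_3 → N_4 → N_5
  N_4 is a chain here and N_4 is conditioned on, so the path is blocked at N_4.
Path 2: N_3 ← N_0 → N_2 → N_4 → N_5
  N_0 is a fork here and N_0 is conditioned on, so the path is blocked at N_0.
Path 3: N_3 ← N_0 → N_6 ← N_2 → N_4 → N_5
  N_0 is a fork here and N_0 is conditioned on, so the path is blocked at N_0.
Path 4: N_3 ← N_2 → N_4 → N_5
  N_4 is a chain here and N_4 is conditioned on, so the path is blocked at N_4.
Path 5: N_3 ← N_1 → N_5
  N_1 is a fork here and N_1 is conditioned on, so the path is blocked at N_1.
Every path is blocked, so N_3 and N_5 are d-separated given {N_0, N_1, N_4, N_6}.

Yes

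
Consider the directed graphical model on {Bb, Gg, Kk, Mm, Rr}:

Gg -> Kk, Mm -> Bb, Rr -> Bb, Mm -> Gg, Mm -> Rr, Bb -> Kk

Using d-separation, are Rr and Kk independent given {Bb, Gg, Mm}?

Yes

4 paths connect Rr and Kk; each must be blocked for d-separation to hold:
Path 1: Rr → Bb ← Mm → Gg → Kk
  Mm is a fork here and Mm is conditioned on, so the path is blocked at Mm.
Path 2: Rr → Bb → Kk
  Bb is a chain here and Bb is conditioned on, so the path is blocked at Bb.
Path 3: Rr ← Mm → Bb → Kk
  Mm is a fork here and Mm is conditioned on, so the path is blocked at Mm.
Path 4: Rr ← Mm → Gg → Kk
  Mm is a fork here and Mm is conditioned on, so the path is blocked at Mm.
Since every path is blocked, d-separation holds.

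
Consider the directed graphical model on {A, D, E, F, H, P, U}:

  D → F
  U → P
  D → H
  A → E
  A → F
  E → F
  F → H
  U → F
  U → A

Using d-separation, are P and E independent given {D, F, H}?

There are 4 undirected paths between P and E; checking each against the conditioning set {D, F, H}:
Path 1: P ← U → F ← E
  U is a fork and U is not conditioned on; F is a collider and F is conditioned on, which opens it — no node blocks this path, so it is active.
Path 2: P ← U → F ← A → E
  U is a fork and U is not conditioned on; F is a collider and F is conditioned on, which opens it; A is a fork and A is not conditioned on — no node blocks this path, so it is active.
Path 3: P ← U → A → E
  U is a fork and U is not conditioned on; A is a chain and A is not conditioned on — no node blocks this path, so it is active.
Path 4: P ← U → A → F ← E
  U is a fork and U is not conditioned on; A is a chain and A is not conditioned on; F is a collider and F is conditioned on, which opens it — no node blocks this path, so it is active.
Because an active path exists, P and E are not d-separated.

No — P and E are not d-separated given {D, F, H}.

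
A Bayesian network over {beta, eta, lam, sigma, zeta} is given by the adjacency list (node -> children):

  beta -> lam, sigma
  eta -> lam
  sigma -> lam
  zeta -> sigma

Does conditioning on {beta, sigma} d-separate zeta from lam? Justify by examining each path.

There are 2 undirected paths between zeta and lam; checking each against the conditioning set {beta, sigma}:
Path 1: zeta → sigma → lam
  sigma is a chain here and sigma is conditioned on, so the path is blocked at sigma.
Path 2: zeta → sigma ← beta → lam
  beta is a fork here and beta is conditioned on, so the path is blocked at beta.
Since every path is blocked, d-separation holds.

Yes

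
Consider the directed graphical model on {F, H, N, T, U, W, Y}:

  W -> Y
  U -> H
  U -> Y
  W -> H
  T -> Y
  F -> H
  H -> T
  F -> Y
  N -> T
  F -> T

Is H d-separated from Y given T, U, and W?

No

6 paths connect H and Y; each must be blocked for d-separation to hold:
Path 1: H ← F → T → Y
  T is a chain here and T is conditioned on, so the path is blocked at T.
Path 2: H ← F → Y
  F is a fork and F is not conditioned on — no node blocks this path, so it is active.
Path 3: H → T ← F → Y
  T is a collider and T is conditioned on, which opens it; F is a fork and F is not conditioned on — no node blocks this path, so it is active.
Path 4: H → T → Y
  T is a chain here and T is conditioned on, so the path is blocked at T.
Path 5: H ← U → Y
  U is a fork here and U is conditioned on, so the path is blocked at U.
Path 6: H ← W → Y
  W is a fork here and W is conditioned on, so the path is blocked at W.
At least one path is unblocked, so d-separation fails.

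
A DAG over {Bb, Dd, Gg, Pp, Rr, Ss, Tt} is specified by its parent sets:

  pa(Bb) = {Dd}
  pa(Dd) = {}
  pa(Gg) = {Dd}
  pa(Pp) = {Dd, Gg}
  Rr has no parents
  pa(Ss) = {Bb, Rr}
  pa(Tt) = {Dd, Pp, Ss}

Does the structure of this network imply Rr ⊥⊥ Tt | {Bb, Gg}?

4 paths connect Rr and Tt; each must be blocked for d-separation to hold:
Path 1: Rr → Ss → Tt
  Ss is a chain and Ss is not conditioned on — no node blocks this path, so it is active.
Path 2: Rr → Ss ← Bb ← Dd → Gg → Pp → Tt
  Ss is a collider here and neither Ss nor any of its descendants is conditioned on, so the collider stays closed — the path is blocked at Ss.
Path 3: Rr → Ss ← Bb ← Dd → Tt
  Ss is a collider here and neither Ss nor any of its descendants is conditioned on, so the collider stays closed — the path is blocked at Ss.
Path 4: Rr → Ss ← Bb ← Dd → Pp → Tt
  Ss is a collider here and neither Ss nor any of its descendants is conditioned on, so the collider stays closed — the path is blocked at Ss.
At least one path is unblocked, so d-separation fails.

No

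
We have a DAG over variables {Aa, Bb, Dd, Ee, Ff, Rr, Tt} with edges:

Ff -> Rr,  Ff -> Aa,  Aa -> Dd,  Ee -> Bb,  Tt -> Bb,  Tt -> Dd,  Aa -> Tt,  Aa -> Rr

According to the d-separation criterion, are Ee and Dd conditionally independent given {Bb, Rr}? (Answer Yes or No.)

No

There are 2 undirected paths between Ee and Dd; checking each against the conditioning set {Bb, Rr}:
Path 1: Ee → Bb ← Tt ← Aa → Dd
  Bb is a collider and Bb is conditioned on, which opens it; Tt is a chain and Tt is not conditioned on; Aa is a fork and Aa is not conditioned on — no node blocks this path, so it is active.
Path 2: Ee → Bb ← Tt → Dd
  Bb is a collider and Bb is conditioned on, which opens it; Tt is a fork and Tt is not conditioned on — no node blocks this path, so it is active.
Because an active path exists, Ee and Dd are not d-separated.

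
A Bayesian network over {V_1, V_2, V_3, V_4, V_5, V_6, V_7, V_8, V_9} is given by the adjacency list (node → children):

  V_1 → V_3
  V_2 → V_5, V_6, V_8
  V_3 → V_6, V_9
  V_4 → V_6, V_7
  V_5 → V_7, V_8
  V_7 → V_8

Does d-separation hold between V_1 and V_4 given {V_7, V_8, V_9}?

There are 5 undirected paths between V_1 and V_4; checking each against the conditioning set {V_7, V_8, V_9}:
Path 1: V_1 → V_3 → V_6 ← V_2 → V_8 ← V_7 ← V_4
  V_6 is a collider here and neither V_6 nor any of its descendants is conditioned on, so the collider stays closed — the path is blocked at V_6.
Path 2: V_1 → V_3 → V_6 ← V_2 → V_8 ← V_5 → V_7 ← V_4
  V_6 is a collider here and neither V_6 nor any of its descendants is conditioned on, so the collider stays closed — the path is blocked at V_6.
Path 3: V_1 → V_3 → V_6 ← V_2 → V_5 → V_8 ← V_7 ← V_4
  V_6 is a collider here and neither V_6 nor any of its descendants is conditioned on, so the collider stays closed — the path is blocked at V_6.
Path 4: V_1 → V_3 → V_6 ← V_2 → V_5 → V_7 ← V_4
  V_6 is a collider here and neither V_6 nor any of its descendants is conditioned on, so the collider stays closed — the path is blocked at V_6.
Path 5: V_1 → V_3 → V_6 ← V_4
  V_6 is a collider here and neither V_6 nor any of its descendants is conditioned on, so the collider stays closed — the path is blocked at V_6.
All paths are blocked; V_1 ⊥ V_4 | {V_7, V_8, V_9} holds.

Yes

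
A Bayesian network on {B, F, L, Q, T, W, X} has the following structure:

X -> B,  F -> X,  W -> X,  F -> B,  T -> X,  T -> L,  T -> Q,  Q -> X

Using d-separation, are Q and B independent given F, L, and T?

There are 4 undirected paths between Q and B; checking each against the conditioning set {F, L, T}:
  1. Q → X → B — X:chain[open] ⇒ active
  2. Q → X ← F → B — X:collider[blocks]; F:fork[blocks] ⇒ blocked
  3. Q ← T → X → B — T:fork[blocks]; X:chain[open] ⇒ blocked
  4. Q ← T → X ← F → B — T:fork[blocks]; X:collider[blocks]; F:fork[blocks] ⇒ blocked
Because an active path exists, Q and B are not d-separated.

No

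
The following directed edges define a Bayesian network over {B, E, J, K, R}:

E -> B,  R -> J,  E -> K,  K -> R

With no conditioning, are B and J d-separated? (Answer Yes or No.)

There is one path between B and J:
  1. B ← E → K → R → J — E:fork[open]; K:chain[open]; R:chain[open] ⇒ active
Since the path B ← E → K → R → J is active, B and J are not d-separated given ∅.

No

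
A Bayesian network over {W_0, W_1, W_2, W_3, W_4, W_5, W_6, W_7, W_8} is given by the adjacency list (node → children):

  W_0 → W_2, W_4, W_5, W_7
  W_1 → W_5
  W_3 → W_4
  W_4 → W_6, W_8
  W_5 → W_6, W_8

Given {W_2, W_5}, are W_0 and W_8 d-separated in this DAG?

No

We examine all 4 paths between W_0 and W_8:
  1. W_0 → W_4 → W_8 — W_4:chain[open] ⇒ active
  2. W_0 → W_4 → W_6 ← W_5 → W_8 — W_4:chain[open]; W_6:collider[blocks]; W_5:fork[blocks] ⇒ blocked
  3. W_0 → W_5 → W_8 — W_5:chain[blocks] ⇒ blocked
  4. W_0 → W_5 → W_6 ← W_4 → W_8 — W_5:chain[blocks]; W_6:collider[blocks]; W_4:fork[open] ⇒ blocked
Since the path W_0 → W_4 → W_8 is active, W_0 and W_8 are not d-separated given {W_2, W_5}.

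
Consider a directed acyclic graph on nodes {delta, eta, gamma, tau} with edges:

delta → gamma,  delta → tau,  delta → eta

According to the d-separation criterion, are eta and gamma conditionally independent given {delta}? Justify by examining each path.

There is one path between eta and gamma:
Path 1: eta ← delta → gamma
  delta is a fork here and delta is conditioned on, so the path is blocked at delta.
Since every path is blocked, d-separation holds.

Yes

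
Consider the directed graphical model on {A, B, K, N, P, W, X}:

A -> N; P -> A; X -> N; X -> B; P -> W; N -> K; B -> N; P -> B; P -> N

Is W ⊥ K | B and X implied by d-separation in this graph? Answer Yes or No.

No

Enumerating the 4 paths from W to K and testing each for blocking by {B, X}:
  1. W ← P → B → N → K — P:fork[open]; B:chain[blocks]; N:chain[open] ⇒ blocked
  2. W ← P → B ← X → N → K — P:fork[open]; B:collider[open]; X:fork[blocks]; N:chain[open] ⇒ blocked
  3. W ← P → N → K — P:fork[open]; N:chain[open] ⇒ active
  4. W ← P → A → N → K — P:fork[open]; A:chain[open]; N:chain[open] ⇒ active
Because an active path exists, W and K are not d-separated.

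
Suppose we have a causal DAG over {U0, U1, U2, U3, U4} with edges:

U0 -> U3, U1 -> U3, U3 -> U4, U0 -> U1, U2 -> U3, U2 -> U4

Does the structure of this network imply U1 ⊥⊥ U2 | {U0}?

Yes

There are 4 undirected paths between U1 and U2; checking each against the conditioning set {U0}:
Path 1: U1 ← U0 → U3 → U4 ← U2
  U0 is a fork here and U0 is conditioned on, so the path is blocked at U0.
Path 2: U1 ← U0 → U3 ← U2
  U0 is a fork here and U0 is conditioned on, so the path is blocked at U0.
Path 3: U1 → U3 → U4 ← U2
  U4 is a collider here and neither U4 nor any of its descendants is conditioned on, so the collider stays closed — the path is blocked at U4.
Path 4: U1 → U3 ← U2
  U3 is a collider here and neither U3 nor any of its descendants is conditioned on, so the collider stays closed — the path is blocked at U3.
Every path is blocked, so U1 and U2 are d-separated given {U0}.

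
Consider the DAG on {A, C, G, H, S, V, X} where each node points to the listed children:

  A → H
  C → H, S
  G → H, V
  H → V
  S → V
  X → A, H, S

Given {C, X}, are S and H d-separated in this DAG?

Yes

We examine all 5 paths between S and H:
Path 1: S → V ← H
  V is a collider here and neither V nor any of its descendants is conditioned on, so the collider stays closed — the path is blocked at V.
Path 2: S → V ← G → H
  V is a collider here and neither V nor any of its descendants is conditioned on, so the collider stays closed — the path is blocked at V.
Path 3: S ← C → H
  C is a fork here and C is conditioned on, so the path is blocked at C.
Path 4: S ← X → A → H
  X is a fork here and X is conditioned on, so the path is blocked at X.
Path 5: S ← X → H
  X is a fork here and X is conditioned on, so the path is blocked at X.
Every path is blocked, so S and H are d-separated given {C, X}.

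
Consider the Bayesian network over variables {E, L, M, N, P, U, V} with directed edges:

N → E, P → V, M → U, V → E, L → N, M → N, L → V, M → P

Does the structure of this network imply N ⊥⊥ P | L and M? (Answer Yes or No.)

Yes — N and P are d-separated given {L, M}.

Enumerating the 3 paths from N to P and testing each for blocking by {L, M}:
Path 1: N ← M → P
  M is a fork here and M is conditioned on, so the path is blocked at M.
Path 2: N ← L → V ← P
  L is a fork here and L is conditioned on, so the path is blocked at L.
Path 3: N → E ← V ← P
  E is a collider here and neither E nor any of its descendants is conditioned on, so the collider stays closed — the path is blocked at E.
Every path is blocked, so N and P are d-separated given {L, M}.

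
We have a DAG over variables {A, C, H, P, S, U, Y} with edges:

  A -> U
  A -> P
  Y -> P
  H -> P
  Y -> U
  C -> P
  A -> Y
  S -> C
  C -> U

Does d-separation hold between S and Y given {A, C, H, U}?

Enumerating the 6 paths from S to Y and testing each for blocking by {A, C, H, U}:
Path 1: S → C → U ← Y
  C is a chain here and C is conditioned on, so the path is blocked at C.
Path 2: S → C → U ← A → P ← Y
  C is a chain here and C is conditioned on, so the path is blocked at C.
Path 3: S → C → U ← A → Y
  C is a chain here and C is conditioned on, so the path is blocked at C.
Path 4: S → C → P ← Y
  C is a chain here and C is conditioned on, so the path is blocked at C.
Path 5: S → C → P ← A → U ← Y
  C is a chain here and C is conditioned on, so the path is blocked at C.
Path 6: S → C → P ← A → Y
  C is a chain here and C is conditioned on, so the path is blocked at C.
Every path is blocked, so S and Y are d-separated given {A, C, H, U}.

Yes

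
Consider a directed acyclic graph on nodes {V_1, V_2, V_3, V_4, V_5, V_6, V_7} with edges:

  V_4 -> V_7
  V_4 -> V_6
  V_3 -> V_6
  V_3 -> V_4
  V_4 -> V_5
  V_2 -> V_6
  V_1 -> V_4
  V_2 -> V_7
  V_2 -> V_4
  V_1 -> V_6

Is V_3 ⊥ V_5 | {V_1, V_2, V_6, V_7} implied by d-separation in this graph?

No

5 paths connect V_3 and V_5; each must be blocked for d-separation to hold:
Path 1: V_3 → V_6 ← V_2 → V_7 ← V_4 → V_5
  V_2 is a fork here and V_2 is conditioned on, so the path is blocked at V_2.
Path 2: V_3 → V_6 ← V_2 → V_4 → V_5
  V_2 is a fork here and V_2 is conditioned on, so the path is blocked at V_2.
Path 3: V_3 → V_6 ← V_1 → V_4 → V_5
  V_1 is a fork here and V_1 is conditioned on, so the path is blocked at V_1.
Path 4: V_3 → V_6 ← V_4 → V_5
  V_6 is a collider and V_6 is conditioned on, which opens it; V_4 is a fork and V_4 is not conditioned on — no node blocks this path, so it is active.
Path 5: V_3 → V_4 → V_5
  V_4 is a chain and V_4 is not conditioned on — no node blocks this path, so it is active.
Since the path V_3 → V_6 ← V_4 → V_5 is active, V_3 and V_5 are not d-separated given {V_1, V_2, V_6, V_7}.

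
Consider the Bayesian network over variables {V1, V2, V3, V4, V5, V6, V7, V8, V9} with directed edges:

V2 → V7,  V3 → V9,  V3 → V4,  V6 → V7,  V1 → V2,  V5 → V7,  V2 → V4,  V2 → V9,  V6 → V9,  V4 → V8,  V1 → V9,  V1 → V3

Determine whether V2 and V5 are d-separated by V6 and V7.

No

6 paths connect V2 and V5; each must be blocked for d-separation to hold:
Path 1: V2 → V9 ← V6 → V7 ← V5
  V9 is a collider here and neither V9 nor any of its descendants is conditioned on, so the collider stays closed — the path is blocked at V9.
Path 2: V2 → V7 ← V5
  V7 is a collider and V7 is conditioned on, which opens it — no node blocks this path, so it is active.
Path 3: V2 → V4 ← V3 → V9 ← V6 → V7 ← V5
  V4 is a collider here and neither V4 nor any of its descendants is conditioned on, so the collider stays closed — the path is blocked at V4.
Path 4: V2 → V4 ← V3 ← V1 → V9 ← V6 → V7 ← V5
  V4 is a collider here and neither V4 nor any of its descendants is conditioned on, so the collider stays closed — the path is blocked at V4.
Path 5: V2 ← V1 → V9 ← V6 → V7 ← V5
  V9 is a collider here and neither V9 nor any of its descendants is conditioned on, so the collider stays closed — the path is blocked at V9.
Path 6: V2 ← V1 → V3 → V9 ← V6 → V7 ← V5
  V9 is a collider here and neither V9 nor any of its descendants is conditioned on, so the collider stays closed — the path is blocked at V9.
Since the path V2 → V7 ← V5 is active, V2 and V5 are not d-separated given {V6, V7}.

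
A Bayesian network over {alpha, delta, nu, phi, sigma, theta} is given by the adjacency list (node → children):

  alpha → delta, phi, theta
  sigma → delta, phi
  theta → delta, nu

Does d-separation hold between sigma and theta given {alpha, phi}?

We examine all 4 paths between sigma and theta:
Path 1: sigma → delta ← alpha → theta
  delta is a collider here and neither delta nor any of its descendants is conditioned on, so the collider stays closed — the path is blocked at delta.
Path 2: sigma → delta ← theta
  delta is a collider here and neither delta nor any of its descendants is conditioned on, so the collider stays closed — the path is blocked at delta.
Path 3: sigma → phi ← alpha → delta ← theta
  alpha is a fork here and alpha is conditioned on, so the path is blocked at alpha.
Path 4: sigma → phi ← alpha → theta
  alpha is a fork here and alpha is conditioned on, so the path is blocked at alpha.
Since every path is blocked, d-separation holds.

Yes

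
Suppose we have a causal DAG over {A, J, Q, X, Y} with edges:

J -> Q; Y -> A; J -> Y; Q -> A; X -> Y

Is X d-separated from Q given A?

2 paths connect X and Q; each must be blocked for d-separation to hold:
Path 1: X → Y ← J → Q
  Y is a collider and its descendant A is conditioned on, which opens it; J is a fork and J is not conditioned on — no node blocks this path, so it is active.
Path 2: X → Y → A ← Q
  Y is a chain and Y is not conditioned on; A is a collider and A is conditioned on, which opens it — no node blocks this path, so it is active.
Since the path X → Y ← J → Q is active, X and Q are not d-separated given {A}.

No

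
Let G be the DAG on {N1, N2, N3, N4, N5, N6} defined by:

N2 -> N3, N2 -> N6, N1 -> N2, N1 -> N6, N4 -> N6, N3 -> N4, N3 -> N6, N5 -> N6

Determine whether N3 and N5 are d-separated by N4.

Enumerating the 4 paths from N3 to N5 and testing each for blocking by {N4}:
Path 1: N3 → N4 → N6 ← N5
  N4 is a chain here and N4 is conditioned on, so the path is blocked at N4.
Path 2: N3 ← N2 ← N1 → N6 ← N5
  N6 is a collider here and neither N6 nor any of its descendants is conditioned on, so the collider stays closed — the path is blocked at N6.
Path 3: N3 ← N2 → N6 ← N5
  N6 is a collider here and neither N6 nor any of its descendants is conditioned on, so the collider stays closed — the path is blocked at N6.
Path 4: N3 → N6 ← N5
  N6 is a collider here and neither N6 nor any of its descendants is conditioned on, so the collider stays closed — the path is blocked at N6.
Every path is blocked, so N3 and N5 are d-separated given {N4}.

Yes — N3 and N5 are d-separated given {N4}.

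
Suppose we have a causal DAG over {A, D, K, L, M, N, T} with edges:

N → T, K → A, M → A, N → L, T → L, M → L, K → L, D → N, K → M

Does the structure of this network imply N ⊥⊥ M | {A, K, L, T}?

We examine all 6 paths between N and M:
Path 1: N → L ← K → A ← M
  K is a fork here and K is conditioned on, so the path is blocked at K.
Path 2: N → L ← K → M
  K is a fork here and K is conditioned on, so the path is blocked at K.
Path 3: N → L ← M
  L is a collider and L is conditioned on, which opens it — no node blocks this path, so it is active.
Path 4: N → T → L ← K → A ← M
  T is a chain here and T is conditioned on, so the path is blocked at T.
Path 5: N → T → L ← K → M
  T is a chain here and T is conditioned on, so the path is blocked at T.
Path 6: N → T → L ← M
  T is a chain here and T is conditioned on, so the path is blocked at T.
At least one path is unblocked, so d-separation fails.

No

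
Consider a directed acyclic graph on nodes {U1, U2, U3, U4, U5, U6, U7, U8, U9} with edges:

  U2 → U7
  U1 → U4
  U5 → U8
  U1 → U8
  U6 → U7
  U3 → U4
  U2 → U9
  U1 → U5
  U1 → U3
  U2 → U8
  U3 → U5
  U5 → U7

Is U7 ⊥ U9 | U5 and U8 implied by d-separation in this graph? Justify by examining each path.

We examine all 5 paths between U7 and U9:
  1. U7 ← U2 → U9 — U2:fork[open] ⇒ active
  2. U7 ← U5 ← U1 → U8 ← U2 → U9 — U5:chain[blocks]; U1:fork[open]; U8:collider[open]; U2:fork[open] ⇒ blocked
  3. U7 ← U5 → U8 ← U2 → U9 — U5:fork[blocks]; U8:collider[open]; U2:fork[open] ⇒ blocked
  4. U7 ← U5 ← U3 ← U1 → U8 ← U2 → U9 — U5:chain[blocks]; U3:chain[open]; U1:fork[open]; U8:collider[open]; U2:fork[open] ⇒ blocked
  5. U7 ← U5 ← U3 → U4 ← U1 → U8 ← U2 → U9 — U5:chain[blocks]; U3:fork[open]; U4:collider[blocks]; U1:fork[open]; U8:collider[open]; U2:fork[open] ⇒ blocked
Because an active path exists, U7 and U9 are not d-separated.

No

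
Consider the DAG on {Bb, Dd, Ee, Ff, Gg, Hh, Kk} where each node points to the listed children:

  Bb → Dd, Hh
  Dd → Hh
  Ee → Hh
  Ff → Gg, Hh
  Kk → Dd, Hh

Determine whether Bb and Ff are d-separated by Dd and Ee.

Yes — Bb and Ff are d-separated given {Dd, Ee}.

There are 3 undirected paths between Bb and Ff; checking each against the conditioning set {Dd, Ee}:
Path 1: Bb → Dd → Hh ← Ff
  Dd is a chain here and Dd is conditioned on, so the path is blocked at Dd.
Path 2: Bb → Dd ← Kk → Hh ← Ff
  Hh is a collider here and neither Hh nor any of its descendants is conditioned on, so the collider stays closed — the path is blocked at Hh.
Path 3: Bb → Hh ← Ff
  Hh is a collider here and neither Hh nor any of its descendants is conditioned on, so the collider stays closed — the path is blocked at Hh.
Since every path is blocked, d-separation holds.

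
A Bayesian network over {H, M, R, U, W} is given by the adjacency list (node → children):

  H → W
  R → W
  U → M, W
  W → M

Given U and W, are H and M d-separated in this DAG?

Enumerating the 2 paths from H to M and testing each for blocking by {U, W}:
Path 1: H → W ← U → M
  U is a fork here and U is conditioned on, so the path is blocked at U.
Path 2: H → W → M
  W is a chain here and W is conditioned on, so the path is blocked at W.
Since every path is blocked, d-separation holds.

Yes — H and M are d-separated given {U, W}.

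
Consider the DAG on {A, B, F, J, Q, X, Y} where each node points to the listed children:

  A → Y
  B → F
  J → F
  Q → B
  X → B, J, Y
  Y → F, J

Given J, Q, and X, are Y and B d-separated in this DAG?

We examine all 6 paths between Y and B:
Path 1: Y ← X → B
  X is a fork here and X is conditioned on, so the path is blocked at X.
Path 2: Y ← X → J → F ← B
  X is a fork here and X is conditioned on, so the path is blocked at X.
Path 3: Y → F ← B
  F is a collider here and neither F nor any of its descendants is conditioned on, so the collider stays closed — the path is blocked at F.
Path 4: Y → F ← J ← X → B
  F is a collider here and neither F nor any of its descendants is conditioned on, so the collider stays closed — the path is blocked at F.
Path 5: Y → J ← X → B
  X is a fork here and X is conditioned on, so the path is blocked at X.
Path 6: Y → J → F ← B
  J is a chain here and J is conditioned on, so the path is blocked at J.
Every path is blocked, so Y and B are d-separated given {J, Q, X}.

Yes — Y and B are d-separated given {J, Q, X}.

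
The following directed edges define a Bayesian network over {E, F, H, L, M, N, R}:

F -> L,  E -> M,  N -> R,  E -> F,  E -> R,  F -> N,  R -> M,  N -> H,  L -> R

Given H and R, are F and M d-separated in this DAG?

No

There are 6 undirected paths between F and M; checking each against the conditioning set {H, R}:
  1. F ← E → M — E:fork[open] ⇒ active
  2. F ← E → R → M — E:fork[open]; R:chain[blocks] ⇒ blocked
  3. F → N → R ← E → M — N:chain[open]; R:collider[open]; E:fork[open] ⇒ active
  4. F → N → R → M — N:chain[open]; R:chain[blocks] ⇒ blocked
  5. F → L → R ← E → M — L:chain[open]; R:collider[open]; E:fork[open] ⇒ active
  6. F → L → R → M — L:chain[open]; R:chain[blocks] ⇒ blocked
Since the path F ← E → M is active, F and M are not d-separated given {H, R}.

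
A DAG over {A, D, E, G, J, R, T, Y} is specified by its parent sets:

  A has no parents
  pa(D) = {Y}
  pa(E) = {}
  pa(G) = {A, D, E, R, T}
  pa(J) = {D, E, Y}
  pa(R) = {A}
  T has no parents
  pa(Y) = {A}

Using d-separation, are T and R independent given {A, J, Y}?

Yes

6 paths connect T and R; each must be blocked for d-separation to hold:
Path 1: T → G ← A → R
  G is a collider here and neither G nor any of its descendants is conditioned on, so the collider stays closed — the path is blocked at G.
Path 2: T → G ← D ← Y ← A → R
  G is a collider here and neither G nor any of its descendants is conditioned on, so the collider stays closed — the path is blocked at G.
Path 3: T → G ← D → J ← Y ← A → R
  G is a collider here and neither G nor any of its descendants is conditioned on, so the collider stays closed — the path is blocked at G.
Path 4: T → G ← R
  G is a collider here and neither G nor any of its descendants is conditioned on, so the collider stays closed — the path is blocked at G.
Path 5: T → G ← E → J ← D ← Y ← A → R
  G is a collider here and neither G nor any of its descendants is conditioned on, so the collider stays closed — the path is blocked at G.
Path 6: T → G ← E → J ← Y ← A → R
  G is a collider here and neither G nor any of its descendants is conditioned on, so the collider stays closed — the path is blocked at G.
Every path is blocked, so T and R are d-separated given {A, J, Y}.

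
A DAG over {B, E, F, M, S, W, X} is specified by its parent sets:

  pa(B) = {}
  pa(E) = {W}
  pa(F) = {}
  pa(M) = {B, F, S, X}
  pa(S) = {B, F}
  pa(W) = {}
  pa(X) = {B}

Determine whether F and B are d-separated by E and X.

Enumerating the 6 paths from F to B and testing each for blocking by {E, X}:
  1. F → M ← B — M:collider[blocks] ⇒ blocked
  2. F → M ← S ← B — M:collider[blocks]; S:chain[open] ⇒ blocked
  3. F → M ← X ← B — M:collider[blocks]; X:chain[blocks] ⇒ blocked
  4. F → S ← B — S:collider[blocks] ⇒ blocked
  5. F → S → M ← B — S:chain[open]; M:collider[blocks] ⇒ blocked
  6. F → S → M ← X ← B — S:chain[open]; M:collider[blocks]; X:chain[blocks] ⇒ blocked
All paths are blocked; F ⊥ B | {E, X} holds.

Yes — F and B are d-separated given {E, X}.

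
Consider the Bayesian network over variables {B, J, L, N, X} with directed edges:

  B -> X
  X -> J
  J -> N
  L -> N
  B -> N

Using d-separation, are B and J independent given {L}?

There are 2 undirected paths between B and J; checking each against the conditioning set {L}:
Path 1: B → N ← J
  N is a collider here and neither N nor any of its descendants is conditioned on, so the collider stays closed — the path is blocked at N.
Path 2: B → X → J
  X is a chain and X is not conditioned on — no node blocks this path, so it is active.
Since the path B → X → J is active, B and J are not d-separated given {L}.

No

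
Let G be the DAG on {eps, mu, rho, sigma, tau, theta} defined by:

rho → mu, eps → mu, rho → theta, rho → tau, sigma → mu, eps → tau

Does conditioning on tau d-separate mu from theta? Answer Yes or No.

2 paths connect mu and theta; each must be blocked for d-separation to hold:
Path 1: mu ← eps → tau ← rho → theta
  eps is a fork and eps is not conditioned on; tau is a collider and tau is conditioned on, which opens it; rho is a fork and rho is not conditioned on — no node blocks this path, so it is active.
Path 2: mu ← rho → theta
  rho is a fork and rho is not conditioned on — no node blocks this path, so it is active.
At least one path is unblocked, so d-separation fails.

No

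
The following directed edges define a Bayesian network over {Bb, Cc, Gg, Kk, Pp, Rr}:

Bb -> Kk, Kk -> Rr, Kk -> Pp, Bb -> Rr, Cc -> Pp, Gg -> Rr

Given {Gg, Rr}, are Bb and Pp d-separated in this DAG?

There are 2 undirected paths between Bb and Pp; checking each against the conditioning set {Gg, Rr}:
Path 1: Bb → Rr ← Kk → Pp
  Rr is a collider and Rr is conditioned on, which opens it; Kk is a fork and Kk is not conditioned on — no node blocks this path, so it is active.
Path 2: Bb → Kk → Pp
  Kk is a chain and Kk is not conditioned on — no node blocks this path, so it is active.
Since the path Bb → Rr ← Kk → Pp is active, Bb and Pp are not d-separated given {Gg, Rr}.

No — Bb and Pp are not d-separated given {Gg, Rr}.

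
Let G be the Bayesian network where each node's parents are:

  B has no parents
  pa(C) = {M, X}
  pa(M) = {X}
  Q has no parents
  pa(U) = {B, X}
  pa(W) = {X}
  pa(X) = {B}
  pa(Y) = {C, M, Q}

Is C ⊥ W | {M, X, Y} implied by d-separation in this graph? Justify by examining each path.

Yes

Enumerating the 3 paths from C to W and testing each for blocking by {M, X, Y}:
  1. C ← M ← X → W — M:chain[blocks]; X:fork[blocks] ⇒ blocked
  2. C ← X → W — X:fork[blocks] ⇒ blocked
  3. C → Y ← M ← X → W — Y:collider[open]; M:chain[blocks]; X:fork[blocks] ⇒ blocked
Since every path is blocked, d-separation holds.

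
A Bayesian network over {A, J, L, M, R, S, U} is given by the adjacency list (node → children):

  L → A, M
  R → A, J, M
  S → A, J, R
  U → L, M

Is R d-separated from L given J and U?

Enumerating the 5 paths from R to L and testing each for blocking by {J, U}:
Path 1: R ← S → A ← L
  A is a collider here and neither A nor any of its descendants is conditioned on, so the collider stays closed — the path is blocked at A.
Path 2: R → M ← L
  M is a collider here and neither M nor any of its descendants is conditioned on, so the collider stays closed — the path is blocked at M.
Path 3: R → M ← U → L
  M is a collider here and neither M nor any of its descendants is conditioned on, so the collider stays closed — the path is blocked at M.
Path 4: R → J ← S → A ← L
  A is a collider here and neither A nor any of its descendants is conditioned on, so the collider stays closed — the path is blocked at A.
Path 5: R → A ← L
  A is a collider here and neither A nor any of its descendants is conditioned on, so the collider stays closed — the path is blocked at A.
Since every path is blocked, d-separation holds.

Yes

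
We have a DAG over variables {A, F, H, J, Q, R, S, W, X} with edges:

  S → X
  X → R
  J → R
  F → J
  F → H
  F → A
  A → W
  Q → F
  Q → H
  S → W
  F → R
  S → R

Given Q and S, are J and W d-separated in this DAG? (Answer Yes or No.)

No

There are 6 undirected paths between J and W; checking each against the conditioning set {Q, S}:
Path 1: J → R ← X ← S → W
  R is a collider here and neither R nor any of its descendants is conditioned on, so the collider stays closed — the path is blocked at R.
Path 2: J → R ← F → A → W
  R is a collider here and neither R nor any of its descendants is conditioned on, so the collider stays closed — the path is blocked at R.
Path 3: J → R ← S → W
  R is a collider here and neither R nor any of its descendants is conditioned on, so the collider stays closed — the path is blocked at R.
Path 4: J ← F → R ← X ← S → W
  R is a collider here and neither R nor any of its descendants is conditioned on, so the collider stays closed — the path is blocked at R.
Path 5: J ← F → R ← S → W
  R is a collider here and neither R nor any of its descendants is conditioned on, so the collider stays closed — the path is blocked at R.
Path 6: J ← F → A → W
  F is a fork and F is not conditioned on; A is a chain and A is not conditioned on — no node blocks this path, so it is active.
Since the path J ← F → A → W is active, J and W are not d-separated given {Q, S}.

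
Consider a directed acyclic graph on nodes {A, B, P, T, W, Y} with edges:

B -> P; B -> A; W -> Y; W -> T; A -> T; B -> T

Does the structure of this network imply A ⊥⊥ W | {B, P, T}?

2 paths connect A and W; each must be blocked for d-separation to hold:
Path 1: A → T ← W
  T is a collider and T is conditioned on, which opens it — no node blocks this path, so it is active.
Path 2: A ← B → T ← W
  B is a fork here and B is conditioned on, so the path is blocked at B.
At least one path is unblocked, so d-separation fails.

No — A and W are not d-separated given {B, P, T}.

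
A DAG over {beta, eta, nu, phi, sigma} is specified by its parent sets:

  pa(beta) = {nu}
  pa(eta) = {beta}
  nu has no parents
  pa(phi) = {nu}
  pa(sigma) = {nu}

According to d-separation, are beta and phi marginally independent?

No

The only undirected path from beta to phi is:
  1. beta ← nu → phi — nu:fork[open] ⇒ active
At least one path is unblocked, so d-separation fails.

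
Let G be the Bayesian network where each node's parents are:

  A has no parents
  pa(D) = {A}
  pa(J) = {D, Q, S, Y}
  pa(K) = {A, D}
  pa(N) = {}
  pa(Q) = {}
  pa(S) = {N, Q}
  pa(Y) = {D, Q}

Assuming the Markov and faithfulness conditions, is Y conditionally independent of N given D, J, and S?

No

We examine all 6 paths between Y and N:
Path 1: Y → J ← S ← N
  S is a chain here and S is conditioned on, so the path is blocked at S.
Path 2: Y → J ← Q → S ← N
  J is a collider and J is conditioned on, which opens it; Q is a fork and Q is not conditioned on; S is a collider and S is conditioned on, which opens it — no node blocks this path, so it is active.
Path 3: Y ← Q → S ← N
  Q is a fork and Q is not conditioned on; S is a collider and S is conditioned on, which opens it — no node blocks this path, so it is active.
Path 4: Y ← Q → J ← S ← N
  S is a chain here and S is conditioned on, so the path is blocked at S.
Path 5: Y ← D → J ← S ← N
  D is a fork here and D is conditioned on, so the path is blocked at D.
Path 6: Y ← D → J ← Q → S ← N
  D is a fork here and D is conditioned on, so the path is blocked at D.
Because an active path exists, Y and N are not d-separated.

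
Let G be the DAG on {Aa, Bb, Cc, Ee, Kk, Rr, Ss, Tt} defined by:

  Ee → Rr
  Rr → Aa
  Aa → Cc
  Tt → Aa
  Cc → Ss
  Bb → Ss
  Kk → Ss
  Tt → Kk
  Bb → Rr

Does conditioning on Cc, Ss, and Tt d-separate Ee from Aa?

No — Ee and Aa are not d-separated given {Cc, Ss, Tt}.

There are 3 undirected paths between Ee and Aa; checking each against the conditioning set {Cc, Ss, Tt}:
Path 1: Ee → Rr → Aa
  Rr is a chain and Rr is not conditioned on — no node blocks this path, so it is active.
Path 2: Ee → Rr ← Bb → Ss ← Kk ← Tt → Aa
  Tt is a fork here and Tt is conditioned on, so the path is blocked at Tt.
Path 3: Ee → Rr ← Bb → Ss ← Cc ← Aa
  Cc is a chain here and Cc is conditioned on, so the path is blocked at Cc.
Because an active path exists, Ee and Aa are not d-separated.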